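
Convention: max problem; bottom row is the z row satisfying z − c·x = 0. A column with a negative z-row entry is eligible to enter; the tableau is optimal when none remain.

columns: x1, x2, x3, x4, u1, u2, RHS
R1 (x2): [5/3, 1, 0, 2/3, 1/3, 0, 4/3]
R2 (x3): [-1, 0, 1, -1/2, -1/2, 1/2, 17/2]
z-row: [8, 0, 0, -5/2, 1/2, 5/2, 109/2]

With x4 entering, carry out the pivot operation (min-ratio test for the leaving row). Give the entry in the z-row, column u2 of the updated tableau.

Ratio test on column x4 — row 1: (4/3)/(2/3) = 2; row 2: entry -1/2 ≤ 0. Minimum is 2 at row 1 (x2 leaves); pivot element 2/3.
Divide row 1 by 2/3; eliminate column x4 from the other rows.
z-row update in column u2: 5/2 − (-5/2)·0 = 5/2.

5/2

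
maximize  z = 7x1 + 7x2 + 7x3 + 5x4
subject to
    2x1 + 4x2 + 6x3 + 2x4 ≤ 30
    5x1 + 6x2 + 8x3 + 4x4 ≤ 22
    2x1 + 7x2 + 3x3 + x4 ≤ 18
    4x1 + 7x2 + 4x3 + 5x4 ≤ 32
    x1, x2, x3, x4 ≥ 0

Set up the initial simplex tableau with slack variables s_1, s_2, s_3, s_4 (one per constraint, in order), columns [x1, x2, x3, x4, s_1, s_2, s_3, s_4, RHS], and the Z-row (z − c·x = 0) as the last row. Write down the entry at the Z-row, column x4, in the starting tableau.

The Z-row carries the negated objective coefficients: the x4 entry is -5.

-5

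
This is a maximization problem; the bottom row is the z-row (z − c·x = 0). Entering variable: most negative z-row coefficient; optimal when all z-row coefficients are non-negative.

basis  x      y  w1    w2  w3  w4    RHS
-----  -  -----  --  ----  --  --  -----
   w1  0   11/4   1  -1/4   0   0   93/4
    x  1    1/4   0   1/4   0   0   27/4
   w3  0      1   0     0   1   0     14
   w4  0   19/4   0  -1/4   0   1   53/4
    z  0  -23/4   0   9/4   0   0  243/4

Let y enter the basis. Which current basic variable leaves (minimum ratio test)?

Column y entries and ratios — w1: (93/4)/(11/4) = 93/11; x: (27/4)/(1/4) = 27; w3: 14/1 = 14; w4: (53/4)/(19/4) = 53/19.
Smallest ratio is 53/19 in the row of w4, so w4 leaves.

w4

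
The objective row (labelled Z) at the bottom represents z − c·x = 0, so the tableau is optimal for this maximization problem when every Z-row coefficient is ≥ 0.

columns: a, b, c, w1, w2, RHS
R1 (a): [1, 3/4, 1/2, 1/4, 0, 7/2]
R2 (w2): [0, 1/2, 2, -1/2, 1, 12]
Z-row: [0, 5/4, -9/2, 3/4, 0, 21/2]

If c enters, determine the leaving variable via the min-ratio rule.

w2

Column c entries and ratios — a: (7/2)/(1/2) = 7; w2: 12/2 = 6.
Smallest ratio is 6 in the row of w2, so w2 leaves.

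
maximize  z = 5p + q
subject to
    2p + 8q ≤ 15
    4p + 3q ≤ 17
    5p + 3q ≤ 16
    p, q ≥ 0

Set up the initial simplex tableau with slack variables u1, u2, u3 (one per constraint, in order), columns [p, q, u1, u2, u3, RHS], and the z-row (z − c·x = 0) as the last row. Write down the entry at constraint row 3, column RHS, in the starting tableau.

16

The RHS of constraint 3 is b_3 = 16.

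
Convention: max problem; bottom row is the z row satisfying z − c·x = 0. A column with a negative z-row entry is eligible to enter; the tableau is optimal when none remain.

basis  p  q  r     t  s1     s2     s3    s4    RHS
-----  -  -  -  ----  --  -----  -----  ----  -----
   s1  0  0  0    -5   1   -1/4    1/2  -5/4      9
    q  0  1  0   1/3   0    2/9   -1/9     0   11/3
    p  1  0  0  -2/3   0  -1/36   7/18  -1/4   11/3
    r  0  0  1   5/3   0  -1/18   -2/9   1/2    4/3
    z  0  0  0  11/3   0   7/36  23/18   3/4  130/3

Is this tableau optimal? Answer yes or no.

Every z-row coefficient is ≥ 0, so the tableau is optimal.

yes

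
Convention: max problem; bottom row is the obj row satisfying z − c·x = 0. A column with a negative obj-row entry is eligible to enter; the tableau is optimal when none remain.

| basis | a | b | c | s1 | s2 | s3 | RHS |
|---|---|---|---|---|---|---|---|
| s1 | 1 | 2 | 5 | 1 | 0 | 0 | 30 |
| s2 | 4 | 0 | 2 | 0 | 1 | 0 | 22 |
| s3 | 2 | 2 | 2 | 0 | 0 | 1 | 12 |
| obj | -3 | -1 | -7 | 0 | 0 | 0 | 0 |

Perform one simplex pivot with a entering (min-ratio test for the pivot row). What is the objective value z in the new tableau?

33/2

Ratio test on column a — row 1: 30/1 = 30; row 2: 22/4 = 11/2; row 3: 12/2 = 6. Minimum is 11/2 at row 2 (s2 leaves); pivot element 4.
Pivot on row 2; the obj-row RHS becomes 0 − (-3)·(11/2) = 33/2.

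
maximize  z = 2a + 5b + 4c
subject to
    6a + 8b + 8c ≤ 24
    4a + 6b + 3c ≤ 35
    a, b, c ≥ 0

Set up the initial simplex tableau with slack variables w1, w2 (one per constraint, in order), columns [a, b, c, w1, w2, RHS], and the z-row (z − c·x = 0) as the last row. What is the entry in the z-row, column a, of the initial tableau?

-2

The z-row carries the negated objective coefficients: the a entry is -2.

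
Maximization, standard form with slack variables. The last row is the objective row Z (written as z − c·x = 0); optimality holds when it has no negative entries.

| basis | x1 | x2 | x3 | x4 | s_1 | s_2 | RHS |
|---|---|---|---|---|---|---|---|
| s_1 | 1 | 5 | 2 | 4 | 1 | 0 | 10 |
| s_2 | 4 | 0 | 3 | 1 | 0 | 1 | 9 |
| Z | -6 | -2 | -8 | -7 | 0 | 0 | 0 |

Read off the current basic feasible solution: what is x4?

x4 is not in the basis, so in the current basic feasible solution x4 = 0.

0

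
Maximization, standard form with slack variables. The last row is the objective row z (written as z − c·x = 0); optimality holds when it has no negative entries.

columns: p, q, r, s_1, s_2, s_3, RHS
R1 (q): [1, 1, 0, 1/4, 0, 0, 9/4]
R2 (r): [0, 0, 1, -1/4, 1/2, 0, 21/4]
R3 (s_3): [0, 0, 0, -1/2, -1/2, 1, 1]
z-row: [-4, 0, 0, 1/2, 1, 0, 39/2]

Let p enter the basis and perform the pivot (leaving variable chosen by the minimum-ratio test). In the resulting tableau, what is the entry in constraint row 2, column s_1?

Ratio test on column p — row 1: (9/4)/1 = 9/4; row 2: entry 0 ≤ 0; row 3: entry 0 ≤ 0. Minimum is 9/4 at row 1 (q leaves); pivot element 1.
Divide row 1 by 1; eliminate column p from the other rows.
Row 2 update in column s_1: -1/4 − 0·(1/4) = -1/4.

-1/4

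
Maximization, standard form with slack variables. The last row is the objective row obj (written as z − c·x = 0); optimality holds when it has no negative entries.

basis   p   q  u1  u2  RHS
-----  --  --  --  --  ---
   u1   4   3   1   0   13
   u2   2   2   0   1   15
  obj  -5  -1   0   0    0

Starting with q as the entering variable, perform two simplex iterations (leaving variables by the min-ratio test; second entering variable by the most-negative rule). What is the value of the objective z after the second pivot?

65/4

Ratio test on column q — row 1: 13/3 = 13/3; row 2: 15/2 = 15/2. Minimum is 13/3 at row 1 (u1 leaves); pivot element 3.
Pivot on row 1; the obj-row RHS becomes 0 − (-1)·(13/3) = 13/3.
Next entering variable (most negative obj-row entry -11/3): p.
Ratio test on column p — row 1: (13/3)/(4/3) = 13/4; row 2: entry -2/3 ≤ 0. Minimum is 13/4 at row 1 (q leaves); pivot element 4/3.
After the second pivot the obj-row RHS is 13/3 − (-11/3)·(13/4) = 65/4.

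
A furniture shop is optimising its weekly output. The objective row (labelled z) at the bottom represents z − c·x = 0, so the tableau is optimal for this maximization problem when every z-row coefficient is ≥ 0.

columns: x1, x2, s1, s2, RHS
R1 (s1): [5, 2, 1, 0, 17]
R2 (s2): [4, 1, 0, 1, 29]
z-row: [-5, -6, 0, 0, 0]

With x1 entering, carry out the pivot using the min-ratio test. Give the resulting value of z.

Ratio test on column x1 — row 1: 17/5 = 17/5; row 2: 29/4 = 29/4. Minimum is 17/5 at row 1 (s1 leaves); pivot element 5.
Pivot on row 1; the z-row RHS becomes 0 − (-5)·(17/5) = 17.

17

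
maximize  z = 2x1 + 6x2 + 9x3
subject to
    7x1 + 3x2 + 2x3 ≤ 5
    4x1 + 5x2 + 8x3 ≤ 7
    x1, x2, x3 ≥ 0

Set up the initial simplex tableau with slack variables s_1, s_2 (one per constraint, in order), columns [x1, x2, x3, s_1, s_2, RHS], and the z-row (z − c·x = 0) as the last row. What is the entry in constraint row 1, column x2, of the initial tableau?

Constraint 1 has coefficient 3 on x2.

3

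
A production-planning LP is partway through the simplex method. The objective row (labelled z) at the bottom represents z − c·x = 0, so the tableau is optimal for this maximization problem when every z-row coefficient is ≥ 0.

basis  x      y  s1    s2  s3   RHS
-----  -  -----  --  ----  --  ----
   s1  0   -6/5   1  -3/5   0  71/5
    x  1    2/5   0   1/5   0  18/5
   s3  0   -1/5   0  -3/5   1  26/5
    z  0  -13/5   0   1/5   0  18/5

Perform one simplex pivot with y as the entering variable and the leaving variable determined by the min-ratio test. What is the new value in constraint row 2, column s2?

Ratio test on column y — row 1: entry -6/5 ≤ 0; row 2: (18/5)/(2/5) = 9; row 3: entry -1/5 ≤ 0. Minimum is 9 at row 2 (x leaves); pivot element 2/5.
Divide row 2 by 2/5; eliminate column y from the other rows.
In the new row 2, the s2 entry is the old entry divided by the pivot: (1/5)/(2/5) = 1/2.

1/2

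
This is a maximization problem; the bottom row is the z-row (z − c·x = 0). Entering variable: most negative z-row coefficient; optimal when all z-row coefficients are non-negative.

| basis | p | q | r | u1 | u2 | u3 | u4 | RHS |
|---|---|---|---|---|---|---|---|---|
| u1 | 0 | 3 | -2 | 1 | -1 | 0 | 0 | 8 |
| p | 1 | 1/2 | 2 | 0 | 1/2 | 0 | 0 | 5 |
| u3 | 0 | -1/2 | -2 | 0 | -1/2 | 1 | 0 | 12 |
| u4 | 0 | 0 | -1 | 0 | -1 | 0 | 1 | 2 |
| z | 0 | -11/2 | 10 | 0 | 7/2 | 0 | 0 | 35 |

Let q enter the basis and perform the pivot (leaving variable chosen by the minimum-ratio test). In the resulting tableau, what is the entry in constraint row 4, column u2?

-1

Ratio test on column q — row 1: 8/3 = 8/3; row 2: 5/(1/2) = 10; row 3: entry -1/2 ≤ 0; row 4: entry 0 ≤ 0. Minimum is 8/3 at row 1 (u1 leaves); pivot element 3.
Divide row 1 by 3; eliminate column q from the other rows.
Row 4 update in column u2: -1 − 0·(-1/3) = -1.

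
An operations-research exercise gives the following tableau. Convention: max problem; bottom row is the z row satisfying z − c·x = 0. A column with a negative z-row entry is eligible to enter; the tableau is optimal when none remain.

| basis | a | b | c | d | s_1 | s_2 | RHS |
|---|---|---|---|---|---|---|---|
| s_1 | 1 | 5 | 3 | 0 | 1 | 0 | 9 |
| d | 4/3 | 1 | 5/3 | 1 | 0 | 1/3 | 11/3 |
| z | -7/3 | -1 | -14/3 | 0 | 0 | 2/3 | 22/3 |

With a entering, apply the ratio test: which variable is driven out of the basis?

Column a entries and ratios — s_1: 9/1 = 9; d: (11/3)/(4/3) = 11/4.
Smallest ratio is 11/4 in the row of d, so d leaves.

d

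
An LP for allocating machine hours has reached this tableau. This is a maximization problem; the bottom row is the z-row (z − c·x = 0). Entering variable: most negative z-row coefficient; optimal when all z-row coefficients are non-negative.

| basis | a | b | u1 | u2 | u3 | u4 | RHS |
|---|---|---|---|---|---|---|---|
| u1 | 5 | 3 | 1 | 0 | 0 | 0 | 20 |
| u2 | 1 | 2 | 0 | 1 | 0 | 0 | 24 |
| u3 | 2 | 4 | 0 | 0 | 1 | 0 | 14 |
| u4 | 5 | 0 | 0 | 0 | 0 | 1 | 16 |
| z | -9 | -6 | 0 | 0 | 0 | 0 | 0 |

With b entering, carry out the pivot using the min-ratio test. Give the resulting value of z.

Ratio test on column b — row 1: 20/3 = 20/3; row 2: 24/2 = 12; row 3: 14/4 = 7/2; row 4: entry 0 ≤ 0. Minimum is 7/2 at row 3 (u3 leaves); pivot element 4.
Pivot on row 3; the z-row RHS becomes 0 − (-6)·(7/2) = 21.

21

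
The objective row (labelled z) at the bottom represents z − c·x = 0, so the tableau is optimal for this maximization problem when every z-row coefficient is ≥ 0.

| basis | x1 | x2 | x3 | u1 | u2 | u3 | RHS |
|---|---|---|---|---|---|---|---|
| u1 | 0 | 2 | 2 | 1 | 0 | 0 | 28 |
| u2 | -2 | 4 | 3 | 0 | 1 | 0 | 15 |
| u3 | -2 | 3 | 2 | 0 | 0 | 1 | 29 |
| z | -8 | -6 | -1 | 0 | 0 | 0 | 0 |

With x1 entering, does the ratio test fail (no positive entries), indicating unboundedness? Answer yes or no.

Every constraint-row entry in column x1 is ≤ 0, so increasing x1 is unbounded.

yes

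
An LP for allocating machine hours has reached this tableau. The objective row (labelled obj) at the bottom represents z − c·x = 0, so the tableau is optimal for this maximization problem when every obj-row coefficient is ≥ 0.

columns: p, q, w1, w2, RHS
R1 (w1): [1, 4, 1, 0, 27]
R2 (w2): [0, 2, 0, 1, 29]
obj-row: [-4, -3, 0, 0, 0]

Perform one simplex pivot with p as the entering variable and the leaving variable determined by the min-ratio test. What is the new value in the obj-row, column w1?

4

Ratio test on column p — row 1: 27/1 = 27; row 2: entry 0 ≤ 0. Minimum is 27 at row 1 (w1 leaves); pivot element 1.
Divide row 1 by 1; eliminate column p from the other rows.
obj-row update in column w1: 0 − (-4)·1 = 4.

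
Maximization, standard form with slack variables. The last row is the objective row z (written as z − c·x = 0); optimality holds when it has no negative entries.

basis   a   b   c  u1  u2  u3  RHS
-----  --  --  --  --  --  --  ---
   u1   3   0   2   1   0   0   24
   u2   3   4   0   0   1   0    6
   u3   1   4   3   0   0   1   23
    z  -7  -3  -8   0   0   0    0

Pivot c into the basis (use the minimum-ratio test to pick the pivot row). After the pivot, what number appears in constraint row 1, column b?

Ratio test on column c — row 1: 24/2 = 12; row 2: entry 0 ≤ 0; row 3: 23/3 = 23/3. Minimum is 23/3 at row 3 (u3 leaves); pivot element 3.
Divide row 3 by 3; eliminate column c from the other rows.
Row 1 update in column b: 0 − 2·(4/3) = -8/3.

-8/3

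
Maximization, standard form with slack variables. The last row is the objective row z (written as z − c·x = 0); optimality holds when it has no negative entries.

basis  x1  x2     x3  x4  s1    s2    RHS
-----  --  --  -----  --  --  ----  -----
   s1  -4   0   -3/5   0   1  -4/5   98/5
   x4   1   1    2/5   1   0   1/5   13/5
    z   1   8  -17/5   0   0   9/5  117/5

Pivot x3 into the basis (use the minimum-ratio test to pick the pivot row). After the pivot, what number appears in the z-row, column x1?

19/2

Ratio test on column x3 — row 1: entry -3/5 ≤ 0; row 2: (13/5)/(2/5) = 13/2. Minimum is 13/2 at row 2 (x4 leaves); pivot element 2/5.
Divide row 2 by 2/5; eliminate column x3 from the other rows.
z-row update in column x1: 1 − (-17/5)·(5/2) = 19/2.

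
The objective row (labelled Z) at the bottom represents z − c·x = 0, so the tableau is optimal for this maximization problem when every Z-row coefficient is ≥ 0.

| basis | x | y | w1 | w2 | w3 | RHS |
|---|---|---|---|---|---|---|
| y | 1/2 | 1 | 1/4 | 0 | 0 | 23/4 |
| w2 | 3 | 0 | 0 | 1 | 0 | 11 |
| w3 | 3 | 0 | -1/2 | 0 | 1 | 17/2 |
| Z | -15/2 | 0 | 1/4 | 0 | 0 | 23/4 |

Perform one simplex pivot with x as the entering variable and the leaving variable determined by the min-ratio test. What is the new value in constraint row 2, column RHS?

5/2

Ratio test on column x — row 1: (23/4)/(1/2) = 23/2; row 2: 11/3 = 11/3; row 3: (17/2)/3 = 17/6. Minimum is 17/6 at row 3 (w3 leaves); pivot element 3.
Divide row 3 by 3; eliminate column x from the other rows.
Row 2 update in column RHS: 11 − 3·(17/6) = 5/2.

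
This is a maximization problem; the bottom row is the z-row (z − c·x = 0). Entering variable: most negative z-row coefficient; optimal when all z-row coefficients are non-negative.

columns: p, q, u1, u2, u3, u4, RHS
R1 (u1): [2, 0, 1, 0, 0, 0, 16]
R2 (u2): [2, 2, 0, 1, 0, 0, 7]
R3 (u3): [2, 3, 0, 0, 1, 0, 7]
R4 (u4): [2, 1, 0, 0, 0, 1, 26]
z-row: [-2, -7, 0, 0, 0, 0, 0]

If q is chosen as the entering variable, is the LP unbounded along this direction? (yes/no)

no

Column q has positive entries in row(s) 2, 3, 4, so the ratio test bounds it — not unbounded.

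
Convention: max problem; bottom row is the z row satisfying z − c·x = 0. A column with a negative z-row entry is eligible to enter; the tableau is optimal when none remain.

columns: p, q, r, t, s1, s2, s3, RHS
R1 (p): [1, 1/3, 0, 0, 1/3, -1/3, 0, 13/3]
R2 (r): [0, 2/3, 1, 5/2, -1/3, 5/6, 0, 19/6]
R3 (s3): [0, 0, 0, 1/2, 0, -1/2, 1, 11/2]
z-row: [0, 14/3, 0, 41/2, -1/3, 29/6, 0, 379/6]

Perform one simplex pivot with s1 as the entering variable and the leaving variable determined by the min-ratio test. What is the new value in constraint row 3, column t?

1/2

Ratio test on column s1 — row 1: (13/3)/(1/3) = 13; row 2: entry -1/3 ≤ 0; row 3: entry 0 ≤ 0. Minimum is 13 at row 1 (p leaves); pivot element 1/3.
Divide row 1 by 1/3; eliminate column s1 from the other rows.
Row 3 update in column t: 1/2 − 0·0 = 1/2.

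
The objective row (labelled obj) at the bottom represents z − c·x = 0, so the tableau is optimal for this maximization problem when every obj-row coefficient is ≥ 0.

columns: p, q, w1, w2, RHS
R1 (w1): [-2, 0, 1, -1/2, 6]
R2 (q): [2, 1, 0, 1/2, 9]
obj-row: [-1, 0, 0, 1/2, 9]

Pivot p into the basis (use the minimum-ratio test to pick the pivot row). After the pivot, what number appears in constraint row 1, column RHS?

Ratio test on column p — row 1: entry -2 ≤ 0; row 2: 9/2 = 9/2. Minimum is 9/2 at row 2 (q leaves); pivot element 2.
Divide row 2 by 2; eliminate column p from the other rows.
Row 1 update in column RHS: 6 − (-2)·(9/2) = 15.

15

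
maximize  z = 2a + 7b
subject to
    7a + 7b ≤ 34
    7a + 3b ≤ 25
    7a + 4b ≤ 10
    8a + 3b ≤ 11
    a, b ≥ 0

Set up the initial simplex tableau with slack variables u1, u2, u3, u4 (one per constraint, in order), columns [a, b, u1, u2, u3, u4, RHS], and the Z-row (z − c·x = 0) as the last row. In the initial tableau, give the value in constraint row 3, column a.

7

Constraint 3 has coefficient 7 on a.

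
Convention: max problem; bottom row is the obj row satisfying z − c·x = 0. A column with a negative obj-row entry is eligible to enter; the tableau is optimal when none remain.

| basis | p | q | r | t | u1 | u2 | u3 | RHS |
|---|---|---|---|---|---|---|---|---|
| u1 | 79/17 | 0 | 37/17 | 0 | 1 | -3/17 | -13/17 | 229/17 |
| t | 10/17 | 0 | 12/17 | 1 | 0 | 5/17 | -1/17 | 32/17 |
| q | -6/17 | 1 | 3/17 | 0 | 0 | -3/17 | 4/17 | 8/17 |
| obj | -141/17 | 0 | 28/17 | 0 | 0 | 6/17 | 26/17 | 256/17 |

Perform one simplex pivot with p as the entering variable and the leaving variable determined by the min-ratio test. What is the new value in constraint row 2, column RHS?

Ratio test on column p — row 1: (229/17)/(79/17) = 229/79; row 2: (32/17)/(10/17) = 16/5; row 3: entry -6/17 ≤ 0. Minimum is 229/79 at row 1 (u1 leaves); pivot element 79/17.
Divide row 1 by 79/17; eliminate column p from the other rows.
Row 2 update in column RHS: 32/17 − (10/17)·(229/79) = 14/79.

14/79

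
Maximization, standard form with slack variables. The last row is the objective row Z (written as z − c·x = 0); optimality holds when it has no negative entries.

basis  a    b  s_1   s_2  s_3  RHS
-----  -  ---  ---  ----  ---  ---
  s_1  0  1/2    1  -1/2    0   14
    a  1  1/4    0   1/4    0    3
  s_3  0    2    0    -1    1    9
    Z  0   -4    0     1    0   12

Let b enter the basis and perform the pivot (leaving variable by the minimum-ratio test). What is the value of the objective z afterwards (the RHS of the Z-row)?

30

Ratio test on column b — row 1: 14/(1/2) = 28; row 2: 3/(1/4) = 12; row 3: 9/2 = 9/2. Minimum is 9/2 at row 3 (s_3 leaves); pivot element 2.
Pivot on row 3; the Z-row RHS becomes 12 − (-4)·(9/2) = 30.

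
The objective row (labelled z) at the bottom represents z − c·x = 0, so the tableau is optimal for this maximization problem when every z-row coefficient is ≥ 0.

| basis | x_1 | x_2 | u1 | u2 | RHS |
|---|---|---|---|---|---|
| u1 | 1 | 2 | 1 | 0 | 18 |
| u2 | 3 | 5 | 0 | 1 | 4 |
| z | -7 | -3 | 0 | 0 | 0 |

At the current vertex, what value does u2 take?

4

u2 is basic (row 2); its value is the RHS of that row, 4.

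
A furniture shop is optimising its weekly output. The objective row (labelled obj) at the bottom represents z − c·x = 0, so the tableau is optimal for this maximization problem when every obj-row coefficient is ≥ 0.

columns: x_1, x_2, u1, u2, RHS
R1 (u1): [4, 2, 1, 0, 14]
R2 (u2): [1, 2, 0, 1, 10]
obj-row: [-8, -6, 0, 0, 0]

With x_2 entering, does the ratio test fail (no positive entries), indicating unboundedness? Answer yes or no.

no

Column x_2 has positive entries in row(s) 1, 2, so the ratio test bounds it — not unbounded.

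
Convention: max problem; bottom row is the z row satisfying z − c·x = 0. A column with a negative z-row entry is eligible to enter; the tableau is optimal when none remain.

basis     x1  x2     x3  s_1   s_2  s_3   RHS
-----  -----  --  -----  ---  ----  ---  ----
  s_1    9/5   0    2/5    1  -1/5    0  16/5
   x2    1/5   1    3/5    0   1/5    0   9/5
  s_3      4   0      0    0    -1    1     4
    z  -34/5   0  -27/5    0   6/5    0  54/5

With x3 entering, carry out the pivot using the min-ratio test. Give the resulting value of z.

Ratio test on column x3 — row 1: (16/5)/(2/5) = 8; row 2: (9/5)/(3/5) = 3; row 3: entry 0 ≤ 0. Minimum is 3 at row 2 (x2 leaves); pivot element 3/5.
Pivot on row 2; the z-row RHS becomes 54/5 − (-27/5)·3 = 27.

27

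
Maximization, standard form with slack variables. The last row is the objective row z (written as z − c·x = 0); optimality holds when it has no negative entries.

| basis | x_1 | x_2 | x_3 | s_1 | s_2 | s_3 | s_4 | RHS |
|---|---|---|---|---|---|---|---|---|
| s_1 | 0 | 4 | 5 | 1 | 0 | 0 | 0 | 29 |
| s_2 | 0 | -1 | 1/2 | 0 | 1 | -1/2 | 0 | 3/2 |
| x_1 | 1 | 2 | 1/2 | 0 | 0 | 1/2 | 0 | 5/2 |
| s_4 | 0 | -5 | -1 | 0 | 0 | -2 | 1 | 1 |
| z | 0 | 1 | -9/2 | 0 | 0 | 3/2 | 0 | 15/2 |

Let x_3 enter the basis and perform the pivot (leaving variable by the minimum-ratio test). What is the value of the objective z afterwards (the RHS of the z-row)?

21

Ratio test on column x_3 — row 1: 29/5 = 29/5; row 2: (3/2)/(1/2) = 3; row 3: (5/2)/(1/2) = 5; row 4: entry -1 ≤ 0. Minimum is 3 at row 2 (s_2 leaves); pivot element 1/2.
Pivot on row 2; the z-row RHS becomes 15/2 − (-9/2)·3 = 21.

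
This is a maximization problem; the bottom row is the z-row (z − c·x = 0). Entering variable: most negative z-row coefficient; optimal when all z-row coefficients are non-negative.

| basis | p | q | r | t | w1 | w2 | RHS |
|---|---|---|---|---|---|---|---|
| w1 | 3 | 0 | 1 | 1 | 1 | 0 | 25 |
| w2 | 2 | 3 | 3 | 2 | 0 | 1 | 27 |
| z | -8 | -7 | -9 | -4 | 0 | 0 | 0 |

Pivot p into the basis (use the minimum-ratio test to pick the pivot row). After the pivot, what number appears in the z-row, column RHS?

200/3

Ratio test on column p — row 1: 25/3 = 25/3; row 2: 27/2 = 27/2. Minimum is 25/3 at row 1 (w1 leaves); pivot element 3.
Divide row 1 by 3; eliminate column p from the other rows.
z-row update in column RHS: 0 − (-8)·(25/3) = 200/3.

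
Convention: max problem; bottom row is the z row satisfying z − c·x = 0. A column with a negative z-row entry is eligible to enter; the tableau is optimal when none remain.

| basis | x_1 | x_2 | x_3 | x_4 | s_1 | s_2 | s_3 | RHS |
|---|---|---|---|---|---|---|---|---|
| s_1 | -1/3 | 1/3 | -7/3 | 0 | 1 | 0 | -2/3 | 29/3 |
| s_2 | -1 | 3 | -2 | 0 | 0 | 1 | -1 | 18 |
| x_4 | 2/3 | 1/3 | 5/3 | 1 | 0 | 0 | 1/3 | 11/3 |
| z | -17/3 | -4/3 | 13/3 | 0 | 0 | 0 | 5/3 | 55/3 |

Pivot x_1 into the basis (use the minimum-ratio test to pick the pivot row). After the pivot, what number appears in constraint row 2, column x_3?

1/2

Ratio test on column x_1 — row 1: entry -1/3 ≤ 0; row 2: entry -1 ≤ 0; row 3: (11/3)/(2/3) = 11/2. Minimum is 11/2 at row 3 (x_4 leaves); pivot element 2/3.
Divide row 3 by 2/3; eliminate column x_1 from the other rows.
Row 2 update in column x_3: -2 − (-1)·(5/2) = 1/2.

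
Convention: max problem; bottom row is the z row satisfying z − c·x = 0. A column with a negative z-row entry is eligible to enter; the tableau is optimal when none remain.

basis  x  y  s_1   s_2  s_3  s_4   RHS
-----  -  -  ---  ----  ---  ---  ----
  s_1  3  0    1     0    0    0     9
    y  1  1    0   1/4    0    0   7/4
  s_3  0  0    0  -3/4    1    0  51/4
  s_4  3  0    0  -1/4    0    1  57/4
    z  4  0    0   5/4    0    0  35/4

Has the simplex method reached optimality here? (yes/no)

yes

Every z-row coefficient is ≥ 0, so the tableau is optimal.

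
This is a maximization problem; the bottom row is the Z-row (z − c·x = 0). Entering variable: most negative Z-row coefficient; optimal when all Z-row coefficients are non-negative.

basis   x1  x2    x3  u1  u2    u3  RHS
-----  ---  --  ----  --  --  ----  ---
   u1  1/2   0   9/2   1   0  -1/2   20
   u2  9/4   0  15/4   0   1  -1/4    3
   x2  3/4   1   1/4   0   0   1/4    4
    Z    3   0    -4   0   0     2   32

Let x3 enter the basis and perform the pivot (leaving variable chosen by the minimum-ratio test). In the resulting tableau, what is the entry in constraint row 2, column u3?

-1/15

Ratio test on column x3 — row 1: 20/(9/2) = 40/9; row 2: 3/(15/4) = 4/5; row 3: 4/(1/4) = 16. Minimum is 4/5 at row 2 (u2 leaves); pivot element 15/4.
Divide row 2 by 15/4; eliminate column x3 from the other rows.
In the new row 2, the u3 entry is the old entry divided by the pivot: (-1/4)/(15/4) = -1/15.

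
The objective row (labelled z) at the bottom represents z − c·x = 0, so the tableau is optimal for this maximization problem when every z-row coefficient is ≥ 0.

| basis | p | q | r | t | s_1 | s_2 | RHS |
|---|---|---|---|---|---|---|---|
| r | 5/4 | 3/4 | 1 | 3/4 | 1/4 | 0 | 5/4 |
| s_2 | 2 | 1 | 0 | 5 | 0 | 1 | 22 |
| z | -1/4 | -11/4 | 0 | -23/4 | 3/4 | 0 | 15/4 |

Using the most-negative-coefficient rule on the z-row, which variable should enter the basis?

t

Negative z-row entries: p: -1/4, q: -11/4, t: -23/4.
The most negative is -23/4 in column t, so t enters.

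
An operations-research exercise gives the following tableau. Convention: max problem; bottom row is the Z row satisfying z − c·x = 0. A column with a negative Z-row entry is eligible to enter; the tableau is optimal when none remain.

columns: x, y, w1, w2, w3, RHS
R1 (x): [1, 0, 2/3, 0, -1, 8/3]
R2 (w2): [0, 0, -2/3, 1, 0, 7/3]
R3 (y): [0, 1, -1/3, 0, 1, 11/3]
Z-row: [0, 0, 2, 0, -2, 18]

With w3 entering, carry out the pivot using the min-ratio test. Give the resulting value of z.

Ratio test on column w3 — row 1: entry -1 ≤ 0; row 2: entry 0 ≤ 0; row 3: (11/3)/1 = 11/3. Minimum is 11/3 at row 3 (y leaves); pivot element 1.
Pivot on row 3; the Z-row RHS becomes 18 − (-2)·(11/3) = 76/3.

76/3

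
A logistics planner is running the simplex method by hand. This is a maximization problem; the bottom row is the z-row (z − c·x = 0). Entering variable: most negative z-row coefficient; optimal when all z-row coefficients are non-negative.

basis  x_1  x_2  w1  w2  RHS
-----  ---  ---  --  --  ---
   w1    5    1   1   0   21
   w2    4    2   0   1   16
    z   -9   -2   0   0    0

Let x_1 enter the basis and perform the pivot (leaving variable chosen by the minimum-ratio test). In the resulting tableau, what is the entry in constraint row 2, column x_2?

1/2

Ratio test on column x_1 — row 1: 21/5 = 21/5; row 2: 16/4 = 4. Minimum is 4 at row 2 (w2 leaves); pivot element 4.
Divide row 2 by 4; eliminate column x_1 from the other rows.
In the new row 2, the x_2 entry is the old entry divided by the pivot: 2/4 = 1/2.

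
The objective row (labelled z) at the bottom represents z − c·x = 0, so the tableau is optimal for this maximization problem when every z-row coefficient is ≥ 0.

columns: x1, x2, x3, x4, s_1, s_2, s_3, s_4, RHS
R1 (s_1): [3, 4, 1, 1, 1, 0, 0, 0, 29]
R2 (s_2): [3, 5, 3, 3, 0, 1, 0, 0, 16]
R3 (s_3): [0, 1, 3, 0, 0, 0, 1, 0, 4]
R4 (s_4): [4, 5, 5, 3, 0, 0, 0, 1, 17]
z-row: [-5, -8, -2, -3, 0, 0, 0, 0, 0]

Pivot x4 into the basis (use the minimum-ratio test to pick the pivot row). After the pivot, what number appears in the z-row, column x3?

Ratio test on column x4 — row 1: 29/1 = 29; row 2: 16/3 = 16/3; row 3: entry 0 ≤ 0; row 4: 17/3 = 17/3. Minimum is 16/3 at row 2 (s_2 leaves); pivot element 3.
Divide row 2 by 3; eliminate column x4 from the other rows.
z-row update in column x3: -2 − (-3)·1 = 1.

1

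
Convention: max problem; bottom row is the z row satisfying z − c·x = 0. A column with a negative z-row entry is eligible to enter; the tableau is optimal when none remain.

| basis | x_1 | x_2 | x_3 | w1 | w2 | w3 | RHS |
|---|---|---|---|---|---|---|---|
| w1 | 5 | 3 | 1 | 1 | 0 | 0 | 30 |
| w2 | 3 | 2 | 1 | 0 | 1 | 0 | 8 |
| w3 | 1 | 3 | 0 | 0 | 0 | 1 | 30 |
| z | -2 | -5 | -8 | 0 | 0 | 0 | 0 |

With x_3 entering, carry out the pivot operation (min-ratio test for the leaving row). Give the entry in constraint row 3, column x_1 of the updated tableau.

Ratio test on column x_3 — row 1: 30/1 = 30; row 2: 8/1 = 8; row 3: entry 0 ≤ 0. Minimum is 8 at row 2 (w2 leaves); pivot element 1.
Divide row 2 by 1; eliminate column x_3 from the other rows.
Row 3 update in column x_1: 1 − 0·3 = 1.

1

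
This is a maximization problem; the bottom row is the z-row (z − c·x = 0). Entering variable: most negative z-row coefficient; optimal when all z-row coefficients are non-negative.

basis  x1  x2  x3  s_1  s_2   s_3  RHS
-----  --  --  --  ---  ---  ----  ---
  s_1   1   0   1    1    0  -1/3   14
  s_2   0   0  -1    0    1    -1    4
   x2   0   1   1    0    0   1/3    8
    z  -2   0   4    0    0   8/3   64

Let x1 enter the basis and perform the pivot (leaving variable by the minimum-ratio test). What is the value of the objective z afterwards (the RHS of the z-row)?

Ratio test on column x1 — row 1: 14/1 = 14; row 2: entry 0 ≤ 0; row 3: entry 0 ≤ 0. Minimum is 14 at row 1 (s_1 leaves); pivot element 1.
Pivot on row 1; the z-row RHS becomes 64 − (-2)·14 = 92.

92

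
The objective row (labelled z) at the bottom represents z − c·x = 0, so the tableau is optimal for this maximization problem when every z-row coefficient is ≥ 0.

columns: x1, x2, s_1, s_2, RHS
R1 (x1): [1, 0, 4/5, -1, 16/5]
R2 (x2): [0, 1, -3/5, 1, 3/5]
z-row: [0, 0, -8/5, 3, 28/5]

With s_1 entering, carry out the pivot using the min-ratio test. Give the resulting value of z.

12

Ratio test on column s_1 — row 1: (16/5)/(4/5) = 4; row 2: entry -3/5 ≤ 0. Minimum is 4 at row 1 (x1 leaves); pivot element 4/5.
Pivot on row 1; the z-row RHS becomes 28/5 − (-8/5)·4 = 12.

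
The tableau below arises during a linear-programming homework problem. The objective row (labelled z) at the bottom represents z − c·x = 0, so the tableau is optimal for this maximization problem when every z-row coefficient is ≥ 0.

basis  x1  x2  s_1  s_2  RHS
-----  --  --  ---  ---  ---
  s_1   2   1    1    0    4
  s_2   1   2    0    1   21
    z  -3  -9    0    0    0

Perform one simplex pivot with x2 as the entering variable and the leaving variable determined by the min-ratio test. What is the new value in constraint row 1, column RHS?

Ratio test on column x2 — row 1: 4/1 = 4; row 2: 21/2 = 21/2. Minimum is 4 at row 1 (s_1 leaves); pivot element 1.
Divide row 1 by 1; eliminate column x2 from the other rows.
In the new row 1, the RHS entry is the old entry divided by the pivot: 4/1 = 4.

4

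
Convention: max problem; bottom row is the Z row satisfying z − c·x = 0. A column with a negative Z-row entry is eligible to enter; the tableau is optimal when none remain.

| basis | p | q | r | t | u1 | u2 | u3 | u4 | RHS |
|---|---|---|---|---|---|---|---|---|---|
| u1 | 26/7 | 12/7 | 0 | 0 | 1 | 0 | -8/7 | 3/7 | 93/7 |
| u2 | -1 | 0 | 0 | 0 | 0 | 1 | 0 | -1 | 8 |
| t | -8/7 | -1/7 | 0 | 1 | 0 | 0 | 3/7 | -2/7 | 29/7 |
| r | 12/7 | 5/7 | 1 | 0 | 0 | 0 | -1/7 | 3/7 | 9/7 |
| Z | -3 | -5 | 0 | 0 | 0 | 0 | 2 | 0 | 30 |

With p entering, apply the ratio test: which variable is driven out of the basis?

r

Column p entries and ratios — u1: (93/7)/(26/7) = 93/26; u2: -1 ≤ 0, skip; t: -8/7 ≤ 0, skip; r: (9/7)/(12/7) = 3/4.
Smallest ratio is 3/4 in the row of r, so r leaves.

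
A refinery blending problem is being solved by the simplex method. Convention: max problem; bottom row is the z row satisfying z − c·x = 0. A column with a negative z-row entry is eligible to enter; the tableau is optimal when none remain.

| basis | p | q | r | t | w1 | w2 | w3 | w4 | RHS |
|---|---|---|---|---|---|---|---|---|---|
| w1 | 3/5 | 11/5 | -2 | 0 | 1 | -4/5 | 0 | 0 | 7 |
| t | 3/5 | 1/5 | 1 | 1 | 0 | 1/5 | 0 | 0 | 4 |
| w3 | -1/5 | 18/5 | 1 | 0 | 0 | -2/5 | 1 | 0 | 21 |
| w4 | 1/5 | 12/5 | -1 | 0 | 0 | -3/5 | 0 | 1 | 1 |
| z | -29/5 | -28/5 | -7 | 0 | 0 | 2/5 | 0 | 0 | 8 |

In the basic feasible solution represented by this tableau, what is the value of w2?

w2 is not in the basis, so in the current basic feasible solution w2 = 0.

0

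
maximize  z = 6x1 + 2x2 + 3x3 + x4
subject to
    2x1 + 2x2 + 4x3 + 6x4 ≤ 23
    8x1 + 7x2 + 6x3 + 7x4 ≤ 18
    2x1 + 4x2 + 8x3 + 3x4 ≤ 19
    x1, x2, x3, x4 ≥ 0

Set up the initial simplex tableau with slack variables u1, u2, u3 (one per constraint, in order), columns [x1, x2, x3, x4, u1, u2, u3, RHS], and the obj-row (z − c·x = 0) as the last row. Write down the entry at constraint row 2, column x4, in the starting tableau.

Constraint 2 has coefficient 7 on x4.

7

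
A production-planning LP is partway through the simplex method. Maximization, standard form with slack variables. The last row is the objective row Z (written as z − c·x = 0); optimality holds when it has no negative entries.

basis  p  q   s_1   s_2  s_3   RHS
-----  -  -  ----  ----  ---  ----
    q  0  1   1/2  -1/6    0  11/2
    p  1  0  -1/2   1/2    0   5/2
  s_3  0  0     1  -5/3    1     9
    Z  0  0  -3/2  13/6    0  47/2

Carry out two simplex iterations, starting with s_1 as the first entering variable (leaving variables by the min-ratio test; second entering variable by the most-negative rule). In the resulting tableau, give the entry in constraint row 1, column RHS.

3/2

Ratio test on column s_1 — row 1: (11/2)/(1/2) = 11; row 2: entry -1/2 ≤ 0; row 3: 9/1 = 9. Minimum is 9 at row 3 (s_3 leaves); pivot element 1.
Divide row 3 by 1; eliminate column s_1 from the other rows.
Second iteration: most negative Z-row entry is -1/3 in column s_2, so s_2 enters.
Ratio test on column s_2 — row 1: 1/(2/3) = 3/2; row 2: entry -1/3 ≤ 0; row 3: entry -5/3 ≤ 0. Minimum is 3/2 at row 1 (q leaves); pivot element 2/3.
Divide row 1 by 2/3; eliminate column s_2 from the other rows.
After both pivots, the entry at constraint row 1, column RHS is 3/2.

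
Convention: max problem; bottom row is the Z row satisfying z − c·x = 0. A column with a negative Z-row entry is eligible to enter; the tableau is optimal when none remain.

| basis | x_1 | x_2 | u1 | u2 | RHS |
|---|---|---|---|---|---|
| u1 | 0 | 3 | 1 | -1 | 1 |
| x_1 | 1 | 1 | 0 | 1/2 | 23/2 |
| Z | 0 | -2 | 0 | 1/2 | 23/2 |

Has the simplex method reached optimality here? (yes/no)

no

The Z-row has a negative entry -2 in column x_2, so it is not optimal.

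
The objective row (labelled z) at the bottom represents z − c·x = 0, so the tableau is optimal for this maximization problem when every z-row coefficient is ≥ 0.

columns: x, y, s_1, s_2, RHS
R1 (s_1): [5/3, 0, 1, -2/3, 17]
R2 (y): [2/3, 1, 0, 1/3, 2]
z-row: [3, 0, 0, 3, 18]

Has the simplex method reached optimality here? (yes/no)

Every z-row coefficient is ≥ 0, so the tableau is optimal.

yes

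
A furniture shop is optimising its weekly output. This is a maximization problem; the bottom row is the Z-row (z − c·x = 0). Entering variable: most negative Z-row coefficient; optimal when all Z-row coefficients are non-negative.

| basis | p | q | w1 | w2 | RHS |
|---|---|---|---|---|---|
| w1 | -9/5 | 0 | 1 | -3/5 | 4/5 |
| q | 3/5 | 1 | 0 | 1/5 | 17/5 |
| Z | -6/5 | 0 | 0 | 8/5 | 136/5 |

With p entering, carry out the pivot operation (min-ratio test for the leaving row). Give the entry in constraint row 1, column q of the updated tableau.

3

Ratio test on column p — row 1: entry -9/5 ≤ 0; row 2: (17/5)/(3/5) = 17/3. Minimum is 17/3 at row 2 (q leaves); pivot element 3/5.
Divide row 2 by 3/5; eliminate column p from the other rows.
Row 1 update in column q: 0 − (-9/5)·(5/3) = 3.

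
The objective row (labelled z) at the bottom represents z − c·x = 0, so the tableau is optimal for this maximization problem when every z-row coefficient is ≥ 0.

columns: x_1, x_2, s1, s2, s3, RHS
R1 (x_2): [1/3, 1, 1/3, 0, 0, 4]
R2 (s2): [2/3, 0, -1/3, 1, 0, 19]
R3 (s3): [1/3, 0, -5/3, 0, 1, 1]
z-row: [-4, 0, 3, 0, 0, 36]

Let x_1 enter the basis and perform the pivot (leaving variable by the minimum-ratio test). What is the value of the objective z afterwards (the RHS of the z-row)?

Ratio test on column x_1 — row 1: 4/(1/3) = 12; row 2: 19/(2/3) = 57/2; row 3: 1/(1/3) = 3. Minimum is 3 at row 3 (s3 leaves); pivot element 1/3.
Pivot on row 3; the z-row RHS becomes 36 − (-4)·3 = 48.

48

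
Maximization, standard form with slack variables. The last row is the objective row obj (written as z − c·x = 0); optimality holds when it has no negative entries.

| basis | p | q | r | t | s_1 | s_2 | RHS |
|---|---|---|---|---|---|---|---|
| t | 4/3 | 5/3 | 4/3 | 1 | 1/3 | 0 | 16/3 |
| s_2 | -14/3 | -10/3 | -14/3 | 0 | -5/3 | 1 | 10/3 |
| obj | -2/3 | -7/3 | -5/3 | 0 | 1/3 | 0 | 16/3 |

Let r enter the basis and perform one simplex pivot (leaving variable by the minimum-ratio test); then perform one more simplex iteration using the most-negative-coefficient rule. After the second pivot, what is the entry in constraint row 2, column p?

-2

Ratio test on column r — row 1: (16/3)/(4/3) = 4; row 2: entry -14/3 ≤ 0. Minimum is 4 at row 1 (t leaves); pivot element 4/3.
Divide row 1 by 4/3; eliminate column r from the other rows.
Second iteration: most negative obj-row entry is -1/4 in column q, so q enters.
Ratio test on column q — row 1: 4/(5/4) = 16/5; row 2: 22/(5/2) = 44/5. Minimum is 16/5 at row 1 (r leaves); pivot element 5/4.
Divide row 1 by 5/4; eliminate column q from the other rows.
After both pivots, the entry at constraint row 2, column p is -2.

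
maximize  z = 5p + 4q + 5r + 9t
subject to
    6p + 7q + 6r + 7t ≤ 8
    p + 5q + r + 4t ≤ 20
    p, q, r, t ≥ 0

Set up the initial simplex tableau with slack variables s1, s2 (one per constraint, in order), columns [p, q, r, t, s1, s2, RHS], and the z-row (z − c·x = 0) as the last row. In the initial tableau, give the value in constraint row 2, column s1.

Slack s1 belongs to constraint 1; its column is the unit vector e_1, so the entry in row 2 is 0.

0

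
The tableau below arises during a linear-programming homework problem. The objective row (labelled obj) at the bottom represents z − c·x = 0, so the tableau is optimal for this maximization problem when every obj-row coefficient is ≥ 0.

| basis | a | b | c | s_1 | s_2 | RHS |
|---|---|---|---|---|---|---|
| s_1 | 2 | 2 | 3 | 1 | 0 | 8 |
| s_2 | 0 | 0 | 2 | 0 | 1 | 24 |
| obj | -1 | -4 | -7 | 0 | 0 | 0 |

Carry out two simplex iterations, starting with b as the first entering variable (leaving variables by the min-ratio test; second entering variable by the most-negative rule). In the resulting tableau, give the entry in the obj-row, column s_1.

7/3

Ratio test on column b — row 1: 8/2 = 4; row 2: entry 0 ≤ 0. Minimum is 4 at row 1 (s_1 leaves); pivot element 2.
Divide row 1 by 2; eliminate column b from the other rows.
Second iteration: most negative obj-row entry is -1 in column c, so c enters.
Ratio test on column c — row 1: 4/(3/2) = 8/3; row 2: 24/2 = 12. Minimum is 8/3 at row 1 (b leaves); pivot element 3/2.
Divide row 1 by 3/2; eliminate column c from the other rows.
After both pivots, the entry at the obj-row, column s_1 is 7/3.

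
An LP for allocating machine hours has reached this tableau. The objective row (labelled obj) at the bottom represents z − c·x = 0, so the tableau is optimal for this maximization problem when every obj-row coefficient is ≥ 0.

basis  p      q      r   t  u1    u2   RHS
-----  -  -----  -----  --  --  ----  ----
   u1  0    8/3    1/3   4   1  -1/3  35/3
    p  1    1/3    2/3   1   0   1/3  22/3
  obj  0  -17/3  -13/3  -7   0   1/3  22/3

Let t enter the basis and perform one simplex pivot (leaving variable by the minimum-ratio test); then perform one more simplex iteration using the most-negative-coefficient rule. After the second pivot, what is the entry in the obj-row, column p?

45/7

Ratio test on column t — row 1: (35/3)/4 = 35/12; row 2: (22/3)/1 = 22/3. Minimum is 35/12 at row 1 (u1 leaves); pivot element 4.
Divide row 1 by 4; eliminate column t from the other rows.
Second iteration: most negative obj-row entry is -15/4 in column r, so r enters.
Ratio test on column r — row 1: (35/12)/(1/12) = 35; row 2: (53/12)/(7/12) = 53/7. Minimum is 53/7 at row 2 (p leaves); pivot element 7/12.
Divide row 2 by 7/12; eliminate column r from the other rows.
After both pivots, the entry at the obj-row, column p is 45/7.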